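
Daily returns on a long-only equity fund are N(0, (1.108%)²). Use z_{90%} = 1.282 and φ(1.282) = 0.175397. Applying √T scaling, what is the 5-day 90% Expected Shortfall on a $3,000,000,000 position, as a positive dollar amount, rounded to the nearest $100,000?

σ_{5d} = 1.108% × √5 = 2.478%.
ES multiplier = φ(z)/(1−α) = 0.175397/0.1 = 1.754.
ES = 2.478% × 1.754 = 4.346%; on $3,000,000,000: $130,380,000.

$130,400,000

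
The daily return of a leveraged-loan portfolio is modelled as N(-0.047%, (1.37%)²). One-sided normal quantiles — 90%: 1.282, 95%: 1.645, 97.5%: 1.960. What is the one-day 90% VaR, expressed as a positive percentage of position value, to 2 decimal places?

VaR = −μ + z·σ = −(-0.047%) + 1.282 × 1.37% = 1.803%.

1.80%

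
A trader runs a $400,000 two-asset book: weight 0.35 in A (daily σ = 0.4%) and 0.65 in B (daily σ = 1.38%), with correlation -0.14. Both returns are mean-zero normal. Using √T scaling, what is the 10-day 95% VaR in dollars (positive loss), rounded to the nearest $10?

σ_p = √(0.35²·0.4² + 0.65²·1.38² + 2·-0.14·0.35·0.65·0.4·1.38) = 0.888%.
σ_{10d} = 0.888% × √10 = 2.808%.
z(95%) = 1.645.
VaR = 1.645 × 2.808% = 4.619%; on $400,000 that is $18,476.

$18,480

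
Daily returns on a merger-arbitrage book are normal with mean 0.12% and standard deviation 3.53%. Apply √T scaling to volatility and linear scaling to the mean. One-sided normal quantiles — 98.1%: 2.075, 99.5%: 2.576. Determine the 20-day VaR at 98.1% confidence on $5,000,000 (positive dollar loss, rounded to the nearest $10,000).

$1,520,000

σ_{20d} = 3.53% × √20 = 15.787%; μ_{20d} = 20 × 0.12% = 2.400%.
VaR = −(2.400%) + 2.075 × 15.787% = 30.358%.
On $5,000,000: 0.30358 × $5,000,000 = $1,517,900.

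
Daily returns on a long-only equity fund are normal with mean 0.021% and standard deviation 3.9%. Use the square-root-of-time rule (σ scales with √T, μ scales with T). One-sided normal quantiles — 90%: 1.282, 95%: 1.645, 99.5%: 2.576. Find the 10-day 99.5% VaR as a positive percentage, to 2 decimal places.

σ_{10d} = 3.9% × √10 = 12.333%; μ_{10d} = 10 × 0.021% = 0.210%.
VaR = −(0.210%) + 2.576 × 12.333% = 31.560%.

31.56%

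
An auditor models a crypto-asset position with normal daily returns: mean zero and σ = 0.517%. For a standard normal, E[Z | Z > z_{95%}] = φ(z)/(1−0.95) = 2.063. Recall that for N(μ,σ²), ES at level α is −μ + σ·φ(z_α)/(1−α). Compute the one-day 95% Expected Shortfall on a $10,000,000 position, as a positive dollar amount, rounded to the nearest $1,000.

$107,000

ES = 0.517% × 2.063 = 1.067%.
On $10,000,000: 0.01067 × $10,000,000 = $106,700.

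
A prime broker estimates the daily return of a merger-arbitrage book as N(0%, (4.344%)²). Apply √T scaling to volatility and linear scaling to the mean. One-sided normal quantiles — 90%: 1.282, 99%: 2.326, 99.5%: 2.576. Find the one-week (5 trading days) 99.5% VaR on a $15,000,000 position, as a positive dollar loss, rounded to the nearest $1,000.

$3,753,000

σ_{5d} = 4.344% × √5 = 9.713%.
VaR = 2.576 × 9.713% = 25.021%.
On $15,000,000: 0.25021 × $15,000,000 = $3,753,150.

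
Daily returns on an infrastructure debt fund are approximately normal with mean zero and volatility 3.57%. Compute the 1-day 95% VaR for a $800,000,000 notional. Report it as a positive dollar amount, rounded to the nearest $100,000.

$47,000,000

At 95% one-sided, z = 1.645.
VaR = z·σ = 1.645 × 3.57% = 5.873%.
On $800,000,000: 0.05873 × $800,000,000 = $46,984,000.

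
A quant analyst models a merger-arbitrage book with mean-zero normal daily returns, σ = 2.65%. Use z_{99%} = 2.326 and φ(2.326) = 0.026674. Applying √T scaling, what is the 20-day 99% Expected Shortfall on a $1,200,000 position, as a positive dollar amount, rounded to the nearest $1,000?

$379,000

σ_{20d} = 2.65% × √20 = 11.851%.
ES multiplier = φ(z)/(1−α) = 0.026674/0.01 = 2.667.
ES = 11.851% × 2.667 = 31.607%; on $1,200,000: $379,284.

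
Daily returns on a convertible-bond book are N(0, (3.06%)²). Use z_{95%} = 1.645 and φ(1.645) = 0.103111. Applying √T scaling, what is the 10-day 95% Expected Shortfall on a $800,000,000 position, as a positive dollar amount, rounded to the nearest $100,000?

$159,600,000

σ_{10d} = 3.06% × √10 = 9.677%.
ES multiplier = φ(z)/(1−α) = 0.103111/0.05 = 2.062.
ES = 9.677% × 2.062 = 19.954%; on $800,000,000: $159,632,000.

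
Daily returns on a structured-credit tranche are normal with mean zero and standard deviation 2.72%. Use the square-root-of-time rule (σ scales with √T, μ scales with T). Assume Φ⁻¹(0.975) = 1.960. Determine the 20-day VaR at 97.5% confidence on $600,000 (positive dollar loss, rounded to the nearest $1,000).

$143,000

σ_{20d} = 2.72% × √20 = 12.164%.
VaR = 1.960 × 12.164% = 23.841%.
On $600,000: 0.23841 × $600,000 = $143,046.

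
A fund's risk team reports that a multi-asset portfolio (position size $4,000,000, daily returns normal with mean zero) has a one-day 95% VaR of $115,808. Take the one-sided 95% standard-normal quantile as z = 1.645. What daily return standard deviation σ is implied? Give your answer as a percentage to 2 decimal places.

1.76%

VaR as a fraction: $115,808 / $4,000,000 = 2.895%.
σ = VaR / z = 2.895% / 1.645 = 1.760%.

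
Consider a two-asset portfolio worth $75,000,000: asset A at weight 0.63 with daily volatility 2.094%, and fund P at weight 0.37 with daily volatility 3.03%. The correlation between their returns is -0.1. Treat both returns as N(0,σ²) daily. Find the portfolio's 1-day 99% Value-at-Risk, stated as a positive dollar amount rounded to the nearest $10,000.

$2,870,000

σ_p² = 0.63²·2.094² + 0.37²·3.03² + 2·-0.1·0.63·0.37·2.094·3.03 = 2.7014 (%²).
σ_p = √2.7014 = 1.644%.
At 99%, z = 2.326.
VaR = 2.326 × 1.644% = 3.824%; on $75,000,000 that is $2,868,000.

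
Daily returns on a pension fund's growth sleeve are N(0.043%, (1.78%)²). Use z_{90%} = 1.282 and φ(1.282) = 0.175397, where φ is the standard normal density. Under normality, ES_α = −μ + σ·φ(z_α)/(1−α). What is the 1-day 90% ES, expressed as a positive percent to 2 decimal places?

Tail multiplier: φ(z)/(1−α) = 0.175397 / 0.1 = 1.754.
ES = −(0.043%) + 1.78% × 1.754 = 3.079%.

3.08%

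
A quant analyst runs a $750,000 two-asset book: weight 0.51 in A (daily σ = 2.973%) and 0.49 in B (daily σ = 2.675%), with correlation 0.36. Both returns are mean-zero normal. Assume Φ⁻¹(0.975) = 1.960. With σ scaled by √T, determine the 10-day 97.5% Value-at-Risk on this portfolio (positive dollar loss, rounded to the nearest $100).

σ_p = √(0.51²·2.973² + 0.49²·2.675² + 2·0.36·0.51·0.49·2.973·2.675) = 2.334%.
σ_{10d} = 2.334% × √10 = 7.381%.
VaR = 1.960 × 7.381% = 14.467%; on $750,000 that is $108,502.

$108,500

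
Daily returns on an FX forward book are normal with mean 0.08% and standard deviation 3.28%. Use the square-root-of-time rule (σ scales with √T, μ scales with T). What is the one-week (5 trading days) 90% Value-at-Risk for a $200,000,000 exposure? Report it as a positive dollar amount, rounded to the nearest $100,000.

$18,000,000

At 90%, z = 1.282.
σ_{5d} = 3.28% × √5 = 7.334%; μ_{5d} = 5 × 0.08% = 0.400%.
VaR = −(0.400%) + 1.282 × 7.334% = 9.002%.
On $200,000,000: 0.09002 × $200,000,000 = $18,004,000.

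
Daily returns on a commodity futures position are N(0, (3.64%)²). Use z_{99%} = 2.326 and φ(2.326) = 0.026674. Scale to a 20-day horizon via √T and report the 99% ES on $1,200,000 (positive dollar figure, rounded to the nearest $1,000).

$521,000

σ_{20d} = 3.64% × √20 = 16.279%.
ES multiplier = φ(z)/(1−α) = 0.026674/0.01 = 2.667.
ES = 16.279% × 2.667 = 43.416%; on $1,200,000: $520,992.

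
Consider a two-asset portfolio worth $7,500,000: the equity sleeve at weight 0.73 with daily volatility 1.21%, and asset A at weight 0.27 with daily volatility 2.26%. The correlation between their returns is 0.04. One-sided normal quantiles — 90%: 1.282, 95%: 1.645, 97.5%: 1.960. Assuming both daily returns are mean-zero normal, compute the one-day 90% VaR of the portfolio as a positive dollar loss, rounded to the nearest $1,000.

σ_p² = 0.73²·1.21² + 0.27²·2.26² + 2·0.04·0.73·0.27·1.21·2.26 = 1.1957 (%²).
σ_p = √1.1957 = 1.093%.
VaR = 1.282 × 1.093% = 1.401%; on $7,500,000 that is $105,075.

$105,000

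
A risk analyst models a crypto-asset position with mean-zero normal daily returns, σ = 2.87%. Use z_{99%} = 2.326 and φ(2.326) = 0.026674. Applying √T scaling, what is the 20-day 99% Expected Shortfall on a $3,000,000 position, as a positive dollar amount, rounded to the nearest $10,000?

$1,030,000

σ_{20d} = 2.87% × √20 = 12.835%.
ES multiplier = φ(z)/(1−α) = 0.026674/0.01 = 2.667.
ES = 12.835% × 2.667 = 34.231%; on $3,000,000: $1,026,930.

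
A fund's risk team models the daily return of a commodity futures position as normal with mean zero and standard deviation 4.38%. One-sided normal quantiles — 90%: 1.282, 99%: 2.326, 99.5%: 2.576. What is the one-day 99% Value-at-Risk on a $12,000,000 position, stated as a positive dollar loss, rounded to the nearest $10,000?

VaR = z·σ = 2.326 × 4.38% = 10.188%.
On $12,000,000: 0.10188 × $12,000,000 = $1,222,560.

$1,220,000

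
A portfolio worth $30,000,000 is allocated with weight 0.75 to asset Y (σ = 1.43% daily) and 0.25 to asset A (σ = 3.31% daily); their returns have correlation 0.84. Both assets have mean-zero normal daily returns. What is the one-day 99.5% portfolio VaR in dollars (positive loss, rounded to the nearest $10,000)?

σ_p² = 0.75²·1.43² + 0.25²·3.31² + 2·0.84·0.75·0.25·1.43·3.31 = 3.3260 (%²).
σ_p = √3.3260 = 1.824%.
At 99.5%, z = 2.576.
VaR = 2.576 × 1.824% = 4.699%; on $30,000,000 that is $1,409,700.

$1,410,000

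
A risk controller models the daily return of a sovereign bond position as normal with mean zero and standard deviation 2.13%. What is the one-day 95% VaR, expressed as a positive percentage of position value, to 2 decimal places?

3.50%

At 95% one-sided, z = 1.645.
VaR = z·σ = 1.645 × 2.13% = 3.504%.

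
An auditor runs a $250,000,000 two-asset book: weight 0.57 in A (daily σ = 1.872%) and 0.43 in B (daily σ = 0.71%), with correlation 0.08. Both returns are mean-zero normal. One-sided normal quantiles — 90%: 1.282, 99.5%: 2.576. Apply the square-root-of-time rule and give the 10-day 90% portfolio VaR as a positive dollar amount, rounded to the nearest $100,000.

σ_p = √(0.57²·1.872² + 0.43²·0.71² + 2·0.08·0.57·0.43·1.872·0.71) = 1.133%.
σ_{10d} = 1.133% × √10 = 3.583%.
VaR = 1.282 × 3.583% = 4.593%; on $250,000,000 that is $11,482,500.

$11,500,000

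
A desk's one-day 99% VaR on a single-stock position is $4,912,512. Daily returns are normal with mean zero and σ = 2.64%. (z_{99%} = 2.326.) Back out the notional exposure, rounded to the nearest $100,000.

VaR as a fraction of value: z·σ = 2.326 × 2.64% = 6.14064%.
Position = $4,912,512 / 0.0614064 = $80,000,000.

$80,000,000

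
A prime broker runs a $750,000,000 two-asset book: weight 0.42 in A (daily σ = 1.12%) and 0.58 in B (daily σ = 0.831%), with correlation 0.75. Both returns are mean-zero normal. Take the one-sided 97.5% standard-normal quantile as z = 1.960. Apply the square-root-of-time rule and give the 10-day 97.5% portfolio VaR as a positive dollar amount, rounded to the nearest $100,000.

$41,400,000

σ_p = √(0.42²·1.12² + 0.58²·0.831² + 2·0.75·0.42·0.58·1.12·0.831) = 0.891%.
σ_{10d} = 0.891% × √10 = 2.818%.
VaR = 1.960 × 2.818% = 5.523%; on $750,000,000 that is $41,422,500.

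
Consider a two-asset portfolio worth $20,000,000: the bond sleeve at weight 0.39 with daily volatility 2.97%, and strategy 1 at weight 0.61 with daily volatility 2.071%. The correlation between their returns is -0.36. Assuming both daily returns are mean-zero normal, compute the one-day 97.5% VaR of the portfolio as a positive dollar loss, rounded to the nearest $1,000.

$538,000

σ_p² = 0.39²·2.97² + 0.61²·2.071² + 2·-0.36·0.39·0.61·2.97·2.071 = 1.8840 (%²).
σ_p = √1.8840 = 1.373%.
At 97.5%, z = 1.960.
VaR = 1.960 × 1.373% = 2.691%; on $20,000,000 that is $538,200.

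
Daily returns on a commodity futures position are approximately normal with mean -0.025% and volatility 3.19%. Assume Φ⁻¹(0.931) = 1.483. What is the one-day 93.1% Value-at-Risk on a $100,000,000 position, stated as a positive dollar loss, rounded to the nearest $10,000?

$4,760,000

VaR = −μ + z·σ = −(-0.025%) + 1.483 × 3.19% = 4.756%.
On $100,000,000: 0.04756 × $100,000,000 = $4,756,000.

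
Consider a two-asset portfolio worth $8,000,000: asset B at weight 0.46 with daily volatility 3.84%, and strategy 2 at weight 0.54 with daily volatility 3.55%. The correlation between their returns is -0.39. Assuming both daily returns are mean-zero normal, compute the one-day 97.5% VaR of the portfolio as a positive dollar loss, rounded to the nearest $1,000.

σ_p² = 0.46²·3.84² + 0.54²·3.55² + 2·-0.39·0.46·0.54·3.84·3.55 = 4.1538 (%²).
σ_p = √4.1538 = 2.038%.
At 97.5%, z = 1.960.
VaR = 1.960 × 2.038% = 3.994%; on $8,000,000 that is $319,520.

$320,000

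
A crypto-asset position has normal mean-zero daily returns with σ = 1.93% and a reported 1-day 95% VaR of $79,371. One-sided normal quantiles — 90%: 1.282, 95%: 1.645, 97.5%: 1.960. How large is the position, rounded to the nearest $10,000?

VaR as a fraction of value: z·σ = 1.645 × 1.93% = 3.17485%.
Position = $79,371 / 0.0317485 = $2,499,992.

$2,500,000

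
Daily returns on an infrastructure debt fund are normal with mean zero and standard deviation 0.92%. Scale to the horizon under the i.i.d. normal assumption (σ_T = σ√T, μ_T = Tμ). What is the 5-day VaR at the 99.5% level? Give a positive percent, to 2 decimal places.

5.30%

At 99.5%, z = 2.576.
σ_{5d} = 0.92% × √5 = 2.057%.
VaR = 2.576 × 2.057% = 5.299%.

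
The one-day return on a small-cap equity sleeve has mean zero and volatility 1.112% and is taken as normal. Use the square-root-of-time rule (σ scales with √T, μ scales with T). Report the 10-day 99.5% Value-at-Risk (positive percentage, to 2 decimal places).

9.06%

At 99.5%, z = 2.576.
σ_{10d} = 1.112% × √10 = 3.516%.
VaR = 2.576 × 3.516% = 9.057%.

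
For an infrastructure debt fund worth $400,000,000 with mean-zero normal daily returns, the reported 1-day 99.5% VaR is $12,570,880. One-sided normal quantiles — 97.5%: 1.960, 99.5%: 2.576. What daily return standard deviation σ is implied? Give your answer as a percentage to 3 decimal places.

1.220%

VaR as a fraction: $12,570,880 / $400,000,000 = 3.143%.
σ = VaR / z = 3.143% / 2.576 = 1.220%.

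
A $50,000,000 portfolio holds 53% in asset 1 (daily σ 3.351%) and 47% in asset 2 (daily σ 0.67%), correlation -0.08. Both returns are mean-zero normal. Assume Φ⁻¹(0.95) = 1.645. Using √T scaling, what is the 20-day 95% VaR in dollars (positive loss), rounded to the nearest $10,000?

$6,540,000

σ_p = √(0.53²·3.351² + 0.47²·0.67² + 2·-0.08·0.53·0.47·3.351·0.67) = 1.779%.
σ_{20d} = 1.779% × √20 = 7.956%.
VaR = 1.645 × 7.956% = 13.088%; on $50,000,000 that is $6,544,000.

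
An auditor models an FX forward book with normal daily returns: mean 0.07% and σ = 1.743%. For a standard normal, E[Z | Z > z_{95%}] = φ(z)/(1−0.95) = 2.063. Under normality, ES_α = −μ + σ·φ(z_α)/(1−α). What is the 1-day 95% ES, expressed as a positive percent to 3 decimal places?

ES = −(0.07%) + 1.743% × 2.063 = 3.526%.

3.526%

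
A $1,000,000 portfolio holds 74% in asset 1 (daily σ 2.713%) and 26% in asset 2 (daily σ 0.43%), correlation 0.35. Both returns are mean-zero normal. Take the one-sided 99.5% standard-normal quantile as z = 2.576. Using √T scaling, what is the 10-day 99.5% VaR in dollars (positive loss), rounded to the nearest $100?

$166,900

σ_p = √(0.74²·2.713² + 0.26²·0.43² + 2·0.35·0.74·0.26·2.713·0.43) = 2.049%.
σ_{10d} = 2.049% × √10 = 6.480%.
VaR = 2.576 × 6.480% = 16.692%; on $1,000,000 that is $166,920.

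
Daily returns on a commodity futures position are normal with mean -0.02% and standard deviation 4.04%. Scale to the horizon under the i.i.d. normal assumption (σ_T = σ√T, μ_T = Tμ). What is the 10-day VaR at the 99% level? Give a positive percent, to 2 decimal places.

29.92%

At 99%, z = 2.326.
σ_{10d} = 4.04% × √10 = 12.776%; μ_{10d} = 10 × -0.02% = -0.200%.
VaR = −(-0.200%) + 2.326 × 12.776% = 29.917%.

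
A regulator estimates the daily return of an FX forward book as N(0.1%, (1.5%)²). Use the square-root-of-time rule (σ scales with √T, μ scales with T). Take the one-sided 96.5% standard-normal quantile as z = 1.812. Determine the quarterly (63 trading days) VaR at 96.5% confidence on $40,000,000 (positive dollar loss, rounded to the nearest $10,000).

$6,110,000

σ_{63d} = 1.5% × √63 = 11.906%; μ_{63d} = 63 × 0.1% = 6.300%.
VaR = −(6.300%) + 1.812 × 11.906% = 15.274%.
On $40,000,000: 0.15274 × $40,000,000 = $6,109,600.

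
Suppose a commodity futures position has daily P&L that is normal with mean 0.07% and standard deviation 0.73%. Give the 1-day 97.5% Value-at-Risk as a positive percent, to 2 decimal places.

1.36%

At 97.5% one-sided, z = 1.960.
VaR = −μ + z·σ = −(0.07%) + 1.960 × 0.73% = 1.361%.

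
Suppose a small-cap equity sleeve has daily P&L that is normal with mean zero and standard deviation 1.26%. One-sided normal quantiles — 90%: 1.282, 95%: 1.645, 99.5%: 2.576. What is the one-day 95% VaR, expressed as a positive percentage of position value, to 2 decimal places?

VaR = z·σ = 1.645 × 1.26% = 2.073%.

2.07%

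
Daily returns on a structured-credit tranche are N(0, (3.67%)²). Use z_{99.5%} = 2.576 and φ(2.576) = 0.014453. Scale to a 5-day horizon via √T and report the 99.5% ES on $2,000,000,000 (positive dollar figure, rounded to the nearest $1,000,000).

$474,000,000

σ_{5d} = 3.67% × √5 = 8.206%.
ES multiplier = φ(z)/(1−α) = 0.014453/0.005 = 2.891.
ES = 8.206% × 2.891 = 23.724%; on $2,000,000,000: $474,480,000.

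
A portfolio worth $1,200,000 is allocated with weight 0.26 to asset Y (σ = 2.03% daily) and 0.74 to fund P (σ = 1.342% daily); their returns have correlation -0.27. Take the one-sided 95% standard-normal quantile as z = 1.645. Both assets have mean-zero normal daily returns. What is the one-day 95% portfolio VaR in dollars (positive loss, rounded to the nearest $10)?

σ_p² = 0.26²·2.03² + 0.74²·1.342² + 2·-0.27·0.26·0.74·2.03·1.342 = 0.9817 (%²).
σ_p = √0.9817 = 0.991%.
VaR = 1.645 × 0.991% = 1.630%; on $1,200,000 that is $19,560.

$19,560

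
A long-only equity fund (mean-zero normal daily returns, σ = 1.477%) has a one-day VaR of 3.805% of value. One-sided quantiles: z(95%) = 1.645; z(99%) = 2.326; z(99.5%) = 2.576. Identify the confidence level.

99.5%

Implied z = VaR/σ = 3.805 / 1.477 = 2.576.
This matches z(99.5%) = 2.576.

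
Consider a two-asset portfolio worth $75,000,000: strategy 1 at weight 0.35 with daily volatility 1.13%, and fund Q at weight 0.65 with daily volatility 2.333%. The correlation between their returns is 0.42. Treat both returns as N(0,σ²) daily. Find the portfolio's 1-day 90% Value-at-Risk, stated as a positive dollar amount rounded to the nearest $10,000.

σ_p² = 0.35²·1.13² + 0.65²·2.333² + 2·0.42·0.35·0.65·1.13·2.333 = 2.9598 (%²).
σ_p = √2.9598 = 1.720%.
At 90%, z = 1.282.
VaR = 1.282 × 1.720% = 2.205%; on $75,000,000 that is $1,653,750.

$1,650,000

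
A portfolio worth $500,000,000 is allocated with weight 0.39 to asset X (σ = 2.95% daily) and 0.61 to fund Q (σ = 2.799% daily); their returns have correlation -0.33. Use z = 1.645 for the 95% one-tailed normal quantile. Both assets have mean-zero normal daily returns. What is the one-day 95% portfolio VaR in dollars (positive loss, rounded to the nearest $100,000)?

$14,100,000

σ_p² = 0.39²·2.95² + 0.61²·2.799² + 2·-0.33·0.39·0.61·2.95·2.799 = 2.9424 (%²).
σ_p = √2.9424 = 1.715%.
VaR = 1.645 × 1.715% = 2.821%; on $500,000,000 that is $14,105,000.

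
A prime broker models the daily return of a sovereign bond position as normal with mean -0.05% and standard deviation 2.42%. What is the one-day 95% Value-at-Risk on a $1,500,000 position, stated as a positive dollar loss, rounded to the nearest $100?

At 95% one-sided, z = 1.645.
VaR = −μ + z·σ = −(-0.05%) + 1.645 × 2.42% = 4.031%.
On $1,500,000: 0.04031 × $1,500,000 = $60,465.

$60,500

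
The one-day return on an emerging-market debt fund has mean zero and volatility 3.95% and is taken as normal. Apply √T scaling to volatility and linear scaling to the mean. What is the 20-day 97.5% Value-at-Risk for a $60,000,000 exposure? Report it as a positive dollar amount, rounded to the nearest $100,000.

At 97.5%, z = 1.960.
σ_{20d} = 3.95% × √20 = 17.665%.
VaR = 1.960 × 17.665% = 34.623%.
On $60,000,000: 0.34623 × $60,000,000 = $20,773,800.

$20,800,000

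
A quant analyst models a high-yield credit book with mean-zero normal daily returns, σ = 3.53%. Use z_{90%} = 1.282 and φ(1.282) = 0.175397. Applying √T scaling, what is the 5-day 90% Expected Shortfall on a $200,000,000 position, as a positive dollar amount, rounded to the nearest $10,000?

$27,690,000

σ_{5d} = 3.53% × √5 = 7.893%.
ES multiplier = φ(z)/(1−α) = 0.175397/0.1 = 1.754.
ES = 7.893% × 1.754 = 13.844%; on $200,000,000: $27,688,000.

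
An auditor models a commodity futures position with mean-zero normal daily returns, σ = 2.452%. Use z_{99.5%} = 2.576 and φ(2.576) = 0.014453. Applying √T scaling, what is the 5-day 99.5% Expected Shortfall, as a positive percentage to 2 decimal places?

σ_{5d} = 2.452% × √5 = 5.483%.
ES multiplier = φ(z)/(1−α) = 0.014453/0.005 = 2.891.
ES = 5.483% × 2.891 = 15.851%.

15.85%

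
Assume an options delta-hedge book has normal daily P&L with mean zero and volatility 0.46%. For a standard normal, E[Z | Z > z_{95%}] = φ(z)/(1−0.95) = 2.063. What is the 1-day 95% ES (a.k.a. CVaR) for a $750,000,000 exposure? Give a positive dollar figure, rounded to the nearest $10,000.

$7,120,000

ES = 0.46% × 2.063 = 0.949%.
On $750,000,000: 0.00949 × $750,000,000 = $7,117,500.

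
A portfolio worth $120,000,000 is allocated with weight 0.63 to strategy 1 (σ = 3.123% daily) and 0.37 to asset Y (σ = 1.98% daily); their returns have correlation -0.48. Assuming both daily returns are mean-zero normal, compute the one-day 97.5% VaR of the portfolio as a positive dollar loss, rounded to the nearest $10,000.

σ_p² = 0.63²·3.123² + 0.37²·1.98² + 2·-0.48·0.63·0.37·3.123·1.98 = 3.0240 (%²).
σ_p = √3.0240 = 1.739%.
At 97.5%, z = 1.960.
VaR = 1.960 × 1.739% = 3.408%; on $120,000,000 that is $4,089,600.

$4,090,000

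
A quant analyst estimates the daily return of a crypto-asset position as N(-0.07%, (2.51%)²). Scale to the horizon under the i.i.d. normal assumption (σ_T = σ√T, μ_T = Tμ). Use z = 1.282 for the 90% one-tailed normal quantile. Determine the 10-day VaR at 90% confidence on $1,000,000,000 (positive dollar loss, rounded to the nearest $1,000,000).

$109,000,000

σ_{10d} = 2.51% × √10 = 7.937%; μ_{10d} = 10 × -0.07% = -0.700%.
VaR = −(-0.700%) + 1.282 × 7.937% = 10.875%.
On $1,000,000,000: 0.10875 × $1,000,000,000 = $108,750,000.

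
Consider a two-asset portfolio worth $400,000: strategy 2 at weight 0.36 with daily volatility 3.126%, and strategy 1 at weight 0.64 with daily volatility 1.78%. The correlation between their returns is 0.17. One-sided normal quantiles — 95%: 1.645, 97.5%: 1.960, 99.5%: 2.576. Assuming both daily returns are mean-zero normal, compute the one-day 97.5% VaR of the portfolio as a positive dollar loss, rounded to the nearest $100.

σ_p² = 0.36²·3.126² + 0.64²·1.78² + 2·0.17·0.36·0.64·3.126·1.78 = 3.0001 (%²).
σ_p = √3.0001 = 1.732%.
VaR = 1.960 × 1.732% = 3.395%; on $400,000 that is $13,580.

$13,600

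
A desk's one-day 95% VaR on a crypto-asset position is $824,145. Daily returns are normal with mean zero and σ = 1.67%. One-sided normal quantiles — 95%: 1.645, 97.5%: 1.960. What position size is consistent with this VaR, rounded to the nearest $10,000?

VaR as a fraction of value: z·σ = 1.645 × 1.67% = 2.74715%.
Position = $824,145 / 0.0274715 = $30,000,000.

$30,000,000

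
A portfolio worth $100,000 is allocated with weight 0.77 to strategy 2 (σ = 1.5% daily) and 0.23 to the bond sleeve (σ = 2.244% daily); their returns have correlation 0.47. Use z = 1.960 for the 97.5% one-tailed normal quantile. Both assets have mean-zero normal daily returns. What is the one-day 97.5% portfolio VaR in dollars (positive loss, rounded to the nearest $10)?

$2,880

σ_p² = 0.77²·1.5² + 0.23²·2.244² + 2·0.47·0.77·0.23·1.5·2.244 = 2.1608 (%²).
σ_p = √2.1608 = 1.470%.
VaR = 1.960 × 1.470% = 2.881%; on $100,000 that is $2,881.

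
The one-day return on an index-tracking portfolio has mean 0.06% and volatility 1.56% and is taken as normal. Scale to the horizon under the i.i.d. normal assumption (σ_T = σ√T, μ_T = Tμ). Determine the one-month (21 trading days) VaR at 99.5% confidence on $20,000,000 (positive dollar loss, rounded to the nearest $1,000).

At 99.5%, z = 2.576.
σ_{21d} = 1.56% × √21 = 7.149%; μ_{21d} = 21 × 0.06% = 1.260%.
VaR = −(1.260%) + 2.576 × 7.149% = 17.156%.
On $20,000,000: 0.17156 × $20,000,000 = $3,431,200.

$3,431,000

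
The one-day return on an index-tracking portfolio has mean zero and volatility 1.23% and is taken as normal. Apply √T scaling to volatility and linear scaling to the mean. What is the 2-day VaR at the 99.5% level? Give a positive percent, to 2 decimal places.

At 99.5%, z = 2.576.
σ_{2d} = 1.23% × √2 = 1.739%.
VaR = 2.576 × 1.739% = 4.480%.

4.48%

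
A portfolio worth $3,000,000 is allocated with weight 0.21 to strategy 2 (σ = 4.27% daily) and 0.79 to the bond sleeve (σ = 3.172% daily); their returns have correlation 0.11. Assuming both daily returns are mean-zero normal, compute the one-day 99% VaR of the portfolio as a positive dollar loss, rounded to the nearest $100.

σ_p² = 0.21²·4.27² + 0.79²·3.172² + 2·0.11·0.21·0.79·4.27·3.172 = 7.5779 (%²).
σ_p = √7.5779 = 2.753%.
At 99%, z = 2.326.
VaR = 2.326 × 2.753% = 6.403%; on $3,000,000 that is $192,090.

$192,100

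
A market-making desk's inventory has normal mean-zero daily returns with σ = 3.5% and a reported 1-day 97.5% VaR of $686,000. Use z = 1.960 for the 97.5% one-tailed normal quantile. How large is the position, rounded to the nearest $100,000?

$10,000,000

VaR as a fraction of value: z·σ = 1.960 × 3.5% = 6.86%.
Position = $686,000 / 0.0686 = $10,000,000.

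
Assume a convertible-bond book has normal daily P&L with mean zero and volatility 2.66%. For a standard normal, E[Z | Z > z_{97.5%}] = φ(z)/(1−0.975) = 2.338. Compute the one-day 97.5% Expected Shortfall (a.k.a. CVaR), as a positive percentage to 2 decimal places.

6.22%

ES = 2.66% × 2.338 = 6.219%.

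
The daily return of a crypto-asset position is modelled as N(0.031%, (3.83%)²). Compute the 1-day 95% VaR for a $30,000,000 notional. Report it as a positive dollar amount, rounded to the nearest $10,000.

At 95% one-sided, z = 1.645.
VaR = −μ + z·σ = −(0.031%) + 1.645 × 3.83% = 6.269%.
On $30,000,000: 0.06269 × $30,000,000 = $1,880,700.

$1,880,000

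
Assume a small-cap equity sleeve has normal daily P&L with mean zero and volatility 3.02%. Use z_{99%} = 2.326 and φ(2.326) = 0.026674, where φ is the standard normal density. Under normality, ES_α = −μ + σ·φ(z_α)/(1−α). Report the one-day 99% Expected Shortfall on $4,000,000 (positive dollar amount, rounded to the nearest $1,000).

$322,000

Tail multiplier: φ(z)/(1−α) = 0.026674 / 0.01 = 2.667.
ES = 3.02% × 2.667 = 8.054%.
On $4,000,000: 0.08054 × $4,000,000 = $322,160.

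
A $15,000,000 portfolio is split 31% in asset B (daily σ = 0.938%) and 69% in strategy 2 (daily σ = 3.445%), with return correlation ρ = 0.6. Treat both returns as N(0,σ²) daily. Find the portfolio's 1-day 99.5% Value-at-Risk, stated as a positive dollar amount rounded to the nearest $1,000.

σ_p² = 0.31²·0.938² + 0.69²·3.445² + 2·0.6·0.31·0.69·0.938·3.445 = 6.5644 (%²).
σ_p = √6.5644 = 2.562%.
At 99.5%, z = 2.576.
VaR = 2.576 × 2.562% = 6.600%; on $15,000,000 that is $990,000.

$990,000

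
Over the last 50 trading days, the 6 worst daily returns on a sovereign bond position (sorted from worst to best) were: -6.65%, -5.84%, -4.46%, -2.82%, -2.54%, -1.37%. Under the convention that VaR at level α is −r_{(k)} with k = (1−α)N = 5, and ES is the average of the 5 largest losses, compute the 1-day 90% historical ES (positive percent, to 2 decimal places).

The 5 worst returns sum to -22.31%.
ES = −(-22.31%) / 5 = 4.462% ≈ 4.46%.

4.46%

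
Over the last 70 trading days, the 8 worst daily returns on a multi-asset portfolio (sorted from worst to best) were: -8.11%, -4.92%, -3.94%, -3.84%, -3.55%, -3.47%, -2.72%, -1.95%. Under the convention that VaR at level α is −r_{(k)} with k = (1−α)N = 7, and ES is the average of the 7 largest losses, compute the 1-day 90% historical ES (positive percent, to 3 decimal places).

4.364%

The 7 worst returns sum to -30.55%.
ES = −(-30.55%) / 7 = 4.3642…% ≈ 4.364%.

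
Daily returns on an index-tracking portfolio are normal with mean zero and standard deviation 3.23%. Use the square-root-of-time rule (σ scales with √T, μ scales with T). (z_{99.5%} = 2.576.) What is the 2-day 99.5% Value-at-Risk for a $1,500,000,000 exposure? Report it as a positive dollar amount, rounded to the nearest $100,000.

σ_{2d} = 3.23% × √2 = 4.568%.
VaR = 2.576 × 4.568% = 11.767%.
On $1,500,000,000: 0.11767 × $1,500,000,000 = $176,505,000.

$176,500,000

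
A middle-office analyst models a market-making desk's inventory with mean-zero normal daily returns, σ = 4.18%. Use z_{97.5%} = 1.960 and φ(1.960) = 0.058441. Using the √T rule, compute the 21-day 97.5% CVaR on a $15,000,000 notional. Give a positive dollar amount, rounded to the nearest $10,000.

σ_{21d} = 4.18% × √21 = 19.155%.
ES multiplier = φ(z)/(1−α) = 0.058441/0.025 = 2.338.
ES = 19.155% × 2.338 = 44.784%; on $15,000,000: $6,717,600.

$6,720,000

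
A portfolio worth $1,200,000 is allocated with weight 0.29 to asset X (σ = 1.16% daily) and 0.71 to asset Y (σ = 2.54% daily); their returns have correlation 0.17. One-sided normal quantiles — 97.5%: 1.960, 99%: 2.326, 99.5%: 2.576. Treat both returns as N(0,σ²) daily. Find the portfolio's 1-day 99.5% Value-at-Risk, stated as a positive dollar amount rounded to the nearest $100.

$58,400

σ_p² = 0.29²·1.16² + 0.71²·2.54² + 2·0.17·0.29·0.71·1.16·2.54 = 3.5717 (%²).
σ_p = √3.5717 = 1.890%.
VaR = 2.576 × 1.890% = 4.869%; on $1,200,000 that is $58,428.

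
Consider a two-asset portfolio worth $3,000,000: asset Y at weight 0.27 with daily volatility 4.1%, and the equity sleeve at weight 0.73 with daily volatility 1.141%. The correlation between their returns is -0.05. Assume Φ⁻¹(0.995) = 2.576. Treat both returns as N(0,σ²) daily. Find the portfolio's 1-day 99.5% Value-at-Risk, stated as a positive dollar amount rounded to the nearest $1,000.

σ_p² = 0.27²·4.1² + 0.73²·1.141² + 2·-0.05·0.27·0.73·4.1·1.141 = 1.8270 (%²).
σ_p = √1.8270 = 1.352%.
VaR = 2.576 × 1.352% = 3.483%; on $3,000,000 that is $104,490.

$104,000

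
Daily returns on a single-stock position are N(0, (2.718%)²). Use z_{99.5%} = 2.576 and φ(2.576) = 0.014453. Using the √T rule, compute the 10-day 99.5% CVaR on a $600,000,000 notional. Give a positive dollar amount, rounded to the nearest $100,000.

$149,100,000

σ_{10d} = 2.718% × √10 = 8.595%.
ES multiplier = φ(z)/(1−α) = 0.014453/0.005 = 2.891.
ES = 8.595% × 2.891 = 24.848%; on $600,000,000: $149,088,000.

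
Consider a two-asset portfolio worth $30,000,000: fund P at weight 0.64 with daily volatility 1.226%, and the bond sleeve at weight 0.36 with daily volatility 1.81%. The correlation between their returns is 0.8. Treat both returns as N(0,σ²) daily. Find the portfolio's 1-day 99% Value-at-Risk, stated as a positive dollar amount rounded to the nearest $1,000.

$951,000

σ_p² = 0.64²·1.226² + 0.36²·1.81² + 2·0.8·0.64·0.36·1.226·1.81 = 1.8583 (%²).
σ_p = √1.8583 = 1.363%.
At 99%, z = 2.326.
VaR = 2.326 × 1.363% = 3.170%; on $30,000,000 that is $951,000.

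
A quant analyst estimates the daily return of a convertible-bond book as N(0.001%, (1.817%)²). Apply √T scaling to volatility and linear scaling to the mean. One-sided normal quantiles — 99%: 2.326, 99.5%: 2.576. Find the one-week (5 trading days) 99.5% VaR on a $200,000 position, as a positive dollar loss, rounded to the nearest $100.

$20,900

σ_{5d} = 1.817% × √5 = 4.063%; μ_{5d} = 5 × 0.001% = 0.005%.
VaR = −(0.005%) + 2.576 × 4.063% = 10.461%.
On $200,000: 0.10461 × $200,000 = $20,922.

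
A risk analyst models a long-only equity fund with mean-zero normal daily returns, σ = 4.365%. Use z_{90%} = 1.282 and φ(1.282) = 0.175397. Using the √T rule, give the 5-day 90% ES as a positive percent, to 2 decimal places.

σ_{5d} = 4.365% × √5 = 9.760%.
ES multiplier = φ(z)/(1−α) = 0.175397/0.1 = 1.754.
ES = 9.760% × 1.754 = 17.119%.

17.12%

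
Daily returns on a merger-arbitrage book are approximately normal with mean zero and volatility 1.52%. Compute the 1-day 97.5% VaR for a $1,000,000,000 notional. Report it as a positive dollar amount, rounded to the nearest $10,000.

At 97.5% one-sided, z = 1.960.
VaR = z·σ = 1.960 × 1.52% = 2.979%.
On $1,000,000,000: 0.02979 × $1,000,000,000 = $29,790,000.

$29,790,000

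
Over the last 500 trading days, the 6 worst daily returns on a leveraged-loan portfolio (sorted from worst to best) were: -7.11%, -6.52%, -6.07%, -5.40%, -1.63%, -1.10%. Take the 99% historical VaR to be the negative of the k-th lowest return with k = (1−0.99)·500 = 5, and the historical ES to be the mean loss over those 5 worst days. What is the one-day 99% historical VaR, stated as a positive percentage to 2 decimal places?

1.63%

k = 5; the 5th lowest return is -1.63%, so VaR = 1.63%.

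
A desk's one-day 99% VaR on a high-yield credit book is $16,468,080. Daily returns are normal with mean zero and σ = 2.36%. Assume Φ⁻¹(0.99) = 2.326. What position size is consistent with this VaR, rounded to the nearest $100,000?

$300,000,000

VaR as a fraction of value: z·σ = 2.326 × 2.36% = 5.48936%.
Position = $16,468,080 / 0.0548936 = $300,000,000.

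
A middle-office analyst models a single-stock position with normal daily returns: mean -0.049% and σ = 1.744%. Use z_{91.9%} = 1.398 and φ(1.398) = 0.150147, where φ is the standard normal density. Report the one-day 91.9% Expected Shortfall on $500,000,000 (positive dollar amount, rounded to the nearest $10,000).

$16,410,000

Tail multiplier: φ(z)/(1−α) = 0.150147 / 0.081 = 1.854.
ES = −(-0.049%) + 1.744% × 1.854 = 3.282%.
On $500,000,000: 0.03282 × $500,000,000 = $16,410,000.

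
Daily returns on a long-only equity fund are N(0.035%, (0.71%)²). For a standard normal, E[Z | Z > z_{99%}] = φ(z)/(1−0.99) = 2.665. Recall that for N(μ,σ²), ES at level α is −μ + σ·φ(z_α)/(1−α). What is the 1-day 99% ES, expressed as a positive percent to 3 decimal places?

1.857%

ES = −(0.035%) + 0.71% × 2.665 = 1.857%.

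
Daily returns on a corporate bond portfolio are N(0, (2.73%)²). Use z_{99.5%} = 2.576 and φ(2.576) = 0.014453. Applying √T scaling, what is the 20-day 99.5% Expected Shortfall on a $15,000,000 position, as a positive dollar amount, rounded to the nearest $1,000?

σ_{20d} = 2.73% × √20 = 12.209%.
ES multiplier = φ(z)/(1−α) = 0.014453/0.005 = 2.891.
ES = 12.209% × 2.891 = 35.296%; on $15,000,000: $5,294,400.

$5,294,000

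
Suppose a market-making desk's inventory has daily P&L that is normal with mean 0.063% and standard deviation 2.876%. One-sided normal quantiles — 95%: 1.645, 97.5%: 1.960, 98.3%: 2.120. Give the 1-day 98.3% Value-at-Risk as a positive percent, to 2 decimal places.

6.03%

VaR = −μ + z·σ = −(0.063%) + 2.120 × 2.876% = 6.034%.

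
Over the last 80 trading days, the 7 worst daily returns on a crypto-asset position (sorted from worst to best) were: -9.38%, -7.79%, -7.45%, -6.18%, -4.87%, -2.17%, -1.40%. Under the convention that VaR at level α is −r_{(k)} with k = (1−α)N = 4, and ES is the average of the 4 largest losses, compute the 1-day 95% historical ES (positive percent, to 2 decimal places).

7.70%

The 4 worst returns sum to -30.80%.
ES = −(-30.80%) / 4 = 7.7% ≈ 7.70%.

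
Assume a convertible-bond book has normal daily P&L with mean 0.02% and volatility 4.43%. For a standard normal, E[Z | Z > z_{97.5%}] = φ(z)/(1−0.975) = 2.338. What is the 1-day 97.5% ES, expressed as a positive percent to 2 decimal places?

ES = −(0.02%) + 4.43% × 2.338 = 10.337%.

10.34%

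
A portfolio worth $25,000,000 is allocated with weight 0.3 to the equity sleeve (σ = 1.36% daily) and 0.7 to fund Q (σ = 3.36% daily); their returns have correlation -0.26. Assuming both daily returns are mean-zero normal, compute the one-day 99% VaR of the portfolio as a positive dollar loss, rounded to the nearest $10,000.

σ_p² = 0.3²·1.36² + 0.7²·3.36² + 2·-0.26·0.3·0.7·1.36·3.36 = 5.1994 (%²).
σ_p = √5.1994 = 2.280%.
At 99%, z = 2.326.
VaR = 2.326 × 2.280% = 5.303%; on $25,000,000 that is $1,325,750.

$1,330,000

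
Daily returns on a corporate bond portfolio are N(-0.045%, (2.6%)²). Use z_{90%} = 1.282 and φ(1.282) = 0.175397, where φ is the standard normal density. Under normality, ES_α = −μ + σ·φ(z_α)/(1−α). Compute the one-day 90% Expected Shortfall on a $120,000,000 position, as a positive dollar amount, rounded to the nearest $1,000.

Tail multiplier: φ(z)/(1−α) = 0.175397 / 0.1 = 1.754.
ES = −(-0.045%) + 2.6% × 1.754 = 4.605%.
On $120,000,000: 0.04605 × $120,000,000 = $5,526,000.

$5,526,000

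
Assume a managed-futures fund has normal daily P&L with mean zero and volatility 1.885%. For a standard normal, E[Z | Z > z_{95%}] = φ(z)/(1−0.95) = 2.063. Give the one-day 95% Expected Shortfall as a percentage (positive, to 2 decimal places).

ES = 1.885% × 2.063 = 3.889%.

3.89%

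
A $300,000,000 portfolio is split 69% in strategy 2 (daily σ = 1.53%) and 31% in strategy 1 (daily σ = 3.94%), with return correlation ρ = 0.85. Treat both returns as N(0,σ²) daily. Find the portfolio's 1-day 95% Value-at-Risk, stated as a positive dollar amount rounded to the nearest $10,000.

σ_p² = 0.69²·1.53² + 0.31²·3.94² + 2·0.85·0.69·0.31·1.53·3.94 = 4.7984 (%²).
σ_p = √4.7984 = 2.191%.
At 95%, z = 1.645.
VaR = 1.645 × 2.191% = 3.604%; on $300,000,000 that is $10,812,000.

$10,810,000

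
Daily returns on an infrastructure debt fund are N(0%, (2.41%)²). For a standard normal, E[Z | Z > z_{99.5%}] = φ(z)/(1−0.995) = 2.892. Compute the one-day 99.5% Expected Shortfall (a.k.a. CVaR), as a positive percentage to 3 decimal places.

ES = 2.41% × 2.892 = 6.970%.

6.970%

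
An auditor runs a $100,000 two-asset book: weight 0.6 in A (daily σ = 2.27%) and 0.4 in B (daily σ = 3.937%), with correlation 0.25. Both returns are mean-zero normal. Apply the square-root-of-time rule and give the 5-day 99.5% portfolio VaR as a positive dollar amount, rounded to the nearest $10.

σ_p = √(0.6²·2.27² + 0.4²·3.937² + 2·0.25·0.6·0.4·2.27·3.937) = 2.325%.
σ_{5d} = 2.325% × √5 = 5.199%.
z(99.5%) = 2.576.
VaR = 2.576 × 5.199% = 13.393%; on $100,000 that is $13,393.

$13,390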